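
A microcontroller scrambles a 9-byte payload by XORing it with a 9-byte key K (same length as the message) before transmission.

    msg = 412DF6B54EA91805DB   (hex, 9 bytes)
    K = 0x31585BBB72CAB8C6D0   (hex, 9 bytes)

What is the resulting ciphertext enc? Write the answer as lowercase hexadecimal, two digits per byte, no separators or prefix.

7075ad0e3c63a0c30b

41 XOR 31 = 70
2d XOR 58 = 75
f6 XOR 5b = ad
b5 XOR bb = 0e
4e XOR 72 = 3c
a9 XOR ca = 63
18 XOR b8 = a0
05 XOR c6 = c3
db XOR d0 = 0b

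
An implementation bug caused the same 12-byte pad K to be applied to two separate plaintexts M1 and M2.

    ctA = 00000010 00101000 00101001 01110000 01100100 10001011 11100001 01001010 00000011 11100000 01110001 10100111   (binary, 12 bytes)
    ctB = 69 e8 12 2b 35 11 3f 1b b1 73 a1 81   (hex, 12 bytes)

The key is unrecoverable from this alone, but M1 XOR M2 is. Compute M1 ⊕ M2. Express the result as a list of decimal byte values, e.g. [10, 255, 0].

ctA ⊕ ctB = (M1 ⊕ K) ⊕ (M2 ⊕ K) = M1 ⊕ M2 — the shared key cancels under XOR.
02 ^ 69 = 6b
28 ^ e8 = c0
29 ^ 12 = 3b
70 ^ 2b = 5b
64 ^ 35 = 51
8b ^ 11 = 9a
e1 ^ 3f = de
4a ^ 1b = 51
03 ^ b1 = b2
e0 ^ 73 = 93
71 ^ a1 = d0
a7 ^ 81 = 26

[107, 192, 59, 91, 81, 154, 222, 81, 178, 147, 208, 38]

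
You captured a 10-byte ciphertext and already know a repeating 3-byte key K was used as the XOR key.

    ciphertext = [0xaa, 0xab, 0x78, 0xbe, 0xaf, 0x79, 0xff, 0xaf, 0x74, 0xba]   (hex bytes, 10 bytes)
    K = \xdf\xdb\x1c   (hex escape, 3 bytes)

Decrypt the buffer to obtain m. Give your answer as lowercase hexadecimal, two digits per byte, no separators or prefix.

The 3-byte key repeats, so the effective keystream is df db 1c df db 1c df db 1c df.
byte 0: aa XOR df = 75
byte 1: ab XOR db = 70
byte 2: 78 XOR 1c = 64
byte 3: be XOR df = 61
byte 4: af XOR db = 74
byte 5: 79 XOR 1c = 65
byte 6: ff XOR df = 20
byte 7: af XOR db = 74
byte 8: 74 XOR 1c = 68
byte 9: ba XOR df = 65

75706461746520746865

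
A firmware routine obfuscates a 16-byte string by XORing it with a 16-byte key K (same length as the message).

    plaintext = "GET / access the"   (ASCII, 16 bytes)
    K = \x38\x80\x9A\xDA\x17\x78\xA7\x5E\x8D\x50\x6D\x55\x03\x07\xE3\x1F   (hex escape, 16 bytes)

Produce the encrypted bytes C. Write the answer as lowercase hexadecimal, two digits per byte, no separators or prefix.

XOR is its own inverse, so applying the key byte-wise gives the result directly.
 71 xor  56 = 127
 69 xor 128 = 197
 84 xor 154 = 206
 32 xor 218 = 250
 47 xor  23 =  56
 32 xor 120 =  88
 97 xor 167 = 198
 99 xor  94 =  61
 99 xor 141 = 238
101 xor  80 =  53
115 xor 109 =  30
115 xor  85 =  38
 32 xor   3 =  35
116 xor   7 = 115
104 xor 227 = 139
101 xor  31 = 122

7fc5cefa3858c63dee351e2623738b7a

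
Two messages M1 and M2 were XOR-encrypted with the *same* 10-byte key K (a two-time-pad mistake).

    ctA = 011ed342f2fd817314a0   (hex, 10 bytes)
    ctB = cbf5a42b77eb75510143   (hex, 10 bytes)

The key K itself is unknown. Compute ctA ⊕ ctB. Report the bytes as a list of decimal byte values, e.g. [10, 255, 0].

[202, 235, 119, 105, 133, 22, 244, 34, 21, 227]

ctA ⊕ ctB = (M1 ⊕ K) ⊕ (M2 ⊕ K) = M1 ⊕ M2 — the shared key cancels under XOR.
byte 0: 01 xor cb = ca
byte 1: 1e xor f5 = eb
byte 2: d3 xor a4 = 77
byte 3: 42 xor 2b = 69
byte 4: f2 xor 77 = 85
byte 5: fd xor eb = 16
byte 6: 81 xor 75 = f4
byte 7: 73 xor 51 = 22
byte 8: 14 xor 01 = 15
byte 9: a0 xor 43 = e3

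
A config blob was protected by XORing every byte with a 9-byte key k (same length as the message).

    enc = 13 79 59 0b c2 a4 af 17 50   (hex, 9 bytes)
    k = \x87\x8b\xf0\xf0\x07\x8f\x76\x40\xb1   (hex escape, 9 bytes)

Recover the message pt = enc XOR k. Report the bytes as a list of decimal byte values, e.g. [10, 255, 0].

[148, 242, 169, 251, 197, 43, 217, 87, 225]

13 XOR 87 = 94
79 XOR 8b = f2
59 XOR f0 = a9
0b XOR f0 = fb
c2 XOR 07 = c5
a4 XOR 8f = 2b
af XOR 76 = d9
17 XOR 40 = 57
50 XOR b1 = e1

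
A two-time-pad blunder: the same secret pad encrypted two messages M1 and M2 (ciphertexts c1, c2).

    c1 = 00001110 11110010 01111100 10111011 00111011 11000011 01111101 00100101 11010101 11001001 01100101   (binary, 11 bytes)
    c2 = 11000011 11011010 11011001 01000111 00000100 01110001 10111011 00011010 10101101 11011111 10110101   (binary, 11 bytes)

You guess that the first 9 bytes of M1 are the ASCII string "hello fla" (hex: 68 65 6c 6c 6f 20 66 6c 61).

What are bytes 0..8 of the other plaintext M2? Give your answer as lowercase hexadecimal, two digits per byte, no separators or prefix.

First, c1 ⊕ c2 = (M1 ⊕ K) ⊕ (M2 ⊕ K) = M1 ⊕ M2, so the key drops out. Then M2 = (M1 ⊕ M2) ⊕ M1 over the first 9 bytes.
byte 0: (0e ⊕ c3) ⊕ 68 = cd ⊕ 68 = a5
byte 1: (f2 ⊕ da) ⊕ 65 = 28 ⊕ 65 = 4d
byte 2: (7c ⊕ d9) ⊕ 6c = a5 ⊕ 6c = c9
byte 3: (bb ⊕ 47) ⊕ 6c = fc ⊕ 6c = 90
byte 4: (3b ⊕ 04) ⊕ 6f = 3f ⊕ 6f = 50
byte 5: (c3 ⊕ 71) ⊕ 20 = b2 ⊕ 20 = 92
byte 6: (7d ⊕ bb) ⊕ 66 = c6 ⊕ 66 = a0
byte 7: (25 ⊕ 1a) ⊕ 6c = 3f ⊕ 6c = 53
byte 8: (d5 ⊕ ad) ⊕ 61 = 78 ⊕ 61 = 19

a54dc9905092a05319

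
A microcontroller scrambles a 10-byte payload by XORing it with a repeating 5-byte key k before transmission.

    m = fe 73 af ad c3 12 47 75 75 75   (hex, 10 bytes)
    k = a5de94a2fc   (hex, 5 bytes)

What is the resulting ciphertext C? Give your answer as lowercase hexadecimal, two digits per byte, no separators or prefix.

The 5-byte key repeats, so the effective keystream is a5 de 94 a2 fc a5 de 94 a2 fc.
byte 0: 254 XOR 165 =  91
byte 1: 115 XOR 222 = 173
byte 2: 175 XOR 148 =  59
byte 3: 173 XOR 162 =  15
byte 4: 195 XOR 252 =  63
byte 5:  18 XOR 165 = 183
byte 6:  71 XOR 222 = 153
byte 7: 117 XOR 148 = 225
byte 8: 117 XOR 162 = 215
byte 9: 117 XOR 252 = 137

5bad3b0f3fb799e1d789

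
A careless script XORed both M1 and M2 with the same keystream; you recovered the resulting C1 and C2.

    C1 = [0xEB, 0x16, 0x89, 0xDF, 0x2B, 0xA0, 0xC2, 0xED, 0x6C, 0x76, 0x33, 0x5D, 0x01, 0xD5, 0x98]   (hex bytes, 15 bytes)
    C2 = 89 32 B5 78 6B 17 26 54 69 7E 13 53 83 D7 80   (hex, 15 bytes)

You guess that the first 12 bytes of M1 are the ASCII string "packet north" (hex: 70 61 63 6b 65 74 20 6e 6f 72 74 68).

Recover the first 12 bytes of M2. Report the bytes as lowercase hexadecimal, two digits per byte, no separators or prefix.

First, C1 ⊕ C2 = (M1 ⊕ K) ⊕ (M2 ⊕ K) = M1 ⊕ M2, so the key drops out. Then M2 = (M1 ⊕ M2) ⊕ M1 over the first 12 bytes.
byte 0: (eb xor 89) xor 70 = 62 xor 70 = 12
byte 1: (16 xor 32) xor 61 = 24 xor 61 = 45
byte 2: (89 xor b5) xor 63 = 3c xor 63 = 5f
byte 3: (df xor 78) xor 6b = a7 xor 6b = cc
byte 4: (2b xor 6b) xor 65 = 40 xor 65 = 25
byte 5: (a0 xor 17) xor 74 = b7 xor 74 = c3
byte 6: (c2 xor 26) xor 20 = e4 xor 20 = c4
byte 7: (ed xor 54) xor 6e = b9 xor 6e = d7
byte 8: (6c xor 69) xor 6f = 05 xor 6f = 6a
byte 9: (76 xor 7e) xor 72 = 08 xor 72 = 7a
byte 10: (33 xor 13) xor 74 = 20 xor 74 = 54
byte 11: (5d xor 53) xor 68 = 0e xor 68 = 66

12455fcc25c3c4d76a7a5466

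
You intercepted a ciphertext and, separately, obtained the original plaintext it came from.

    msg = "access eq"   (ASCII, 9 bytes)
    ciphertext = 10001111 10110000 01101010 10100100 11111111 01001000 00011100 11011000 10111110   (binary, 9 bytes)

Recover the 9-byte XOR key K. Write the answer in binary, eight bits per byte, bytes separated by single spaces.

11101110 11010011 00001001 11000001 10001100 00111011 00111100 10111101 11001111

Since ciphertext = msg ⊕ K, XORing both sides with msg gives K = msg ⊕ ciphertext.
byte 0: 01100001 ⊕ 10001111 = 11101110
byte 1: 01100011 ⊕ 10110000 = 11010011
byte 2: 01100011 ⊕ 01101010 = 00001001
byte 3: 01100101 ⊕ 10100100 = 11000001
byte 4: 01110011 ⊕ 11111111 = 10001100
byte 5: 01110011 ⊕ 01001000 = 00111011
byte 6: 00100000 ⊕ 00011100 = 00111100
byte 7: 01100101 ⊕ 11011000 = 10111101
byte 8: 01110001 ⊕ 10111110 = 11001111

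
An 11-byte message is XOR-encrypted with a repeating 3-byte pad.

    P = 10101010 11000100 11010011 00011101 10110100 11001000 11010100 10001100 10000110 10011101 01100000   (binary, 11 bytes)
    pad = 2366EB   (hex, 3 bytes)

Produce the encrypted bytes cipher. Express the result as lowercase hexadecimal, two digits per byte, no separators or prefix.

The 3-byte key repeats, so the effective keystream is 23 66 eb 23 66 eb 23 66 eb 23 66.
byte 0: aa xor 23 = 89
byte 1: c4 xor 66 = a2
byte 2: d3 xor eb = 38
byte 3: 1d xor 23 = 3e
byte 4: b4 xor 66 = d2
byte 5: c8 xor eb = 23
byte 6: d4 xor 23 = f7
byte 7: 8c xor 66 = ea
byte 8: 86 xor eb = 6d
byte 9: 9d xor 23 = be
byte 10: 60 xor 66 = 06

89a2383ed223f7ea6dbe06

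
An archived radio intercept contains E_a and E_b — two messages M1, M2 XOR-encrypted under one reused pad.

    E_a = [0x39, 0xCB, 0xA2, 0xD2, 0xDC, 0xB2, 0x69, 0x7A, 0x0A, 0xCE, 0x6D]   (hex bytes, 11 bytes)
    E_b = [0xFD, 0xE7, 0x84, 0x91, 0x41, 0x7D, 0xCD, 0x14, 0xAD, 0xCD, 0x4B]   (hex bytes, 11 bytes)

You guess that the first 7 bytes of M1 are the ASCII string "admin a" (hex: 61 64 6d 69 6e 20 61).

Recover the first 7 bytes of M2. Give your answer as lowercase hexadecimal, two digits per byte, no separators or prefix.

a5484b2af3efc5

First, E_a ⊕ E_b = (M1 ⊕ K) ⊕ (M2 ⊕ K) = M1 ⊕ M2, so the key drops out. Then M2 = (M1 ⊕ M2) ⊕ M1 over the first 7 bytes.
byte 0: (39 ⊕ fd) ⊕ 61 = c4 ⊕ 61 = a5
byte 1: (cb ⊕ e7) ⊕ 64 = 2c ⊕ 64 = 48
byte 2: (a2 ⊕ 84) ⊕ 6d = 26 ⊕ 6d = 4b
byte 3: (d2 ⊕ 91) ⊕ 69 = 43 ⊕ 69 = 2a
byte 4: (dc ⊕ 41) ⊕ 6e = 9d ⊕ 6e = f3
byte 5: (b2 ⊕ 7d) ⊕ 20 = cf ⊕ 20 = ef
byte 6: (69 ⊕ cd) ⊕ 61 = a4 ⊕ 61 = c5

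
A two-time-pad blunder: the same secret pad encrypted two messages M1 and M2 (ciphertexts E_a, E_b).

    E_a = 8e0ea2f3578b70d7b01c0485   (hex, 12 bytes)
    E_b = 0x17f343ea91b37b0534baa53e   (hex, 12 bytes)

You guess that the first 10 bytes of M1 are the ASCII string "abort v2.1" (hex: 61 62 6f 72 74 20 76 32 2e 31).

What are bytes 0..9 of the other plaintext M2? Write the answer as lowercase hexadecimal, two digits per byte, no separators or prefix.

First, E_a ⊕ E_b = (M1 ⊕ K) ⊕ (M2 ⊕ K) = M1 ⊕ M2, so the key drops out. Then M2 = (M1 ⊕ M2) ⊕ M1 over the first 10 bytes.
byte 0: (8e xor 17) xor 61 = 99 xor 61 = f8
byte 1: (0e xor f3) xor 62 = fd xor 62 = 9f
byte 2: (a2 xor 43) xor 6f = e1 xor 6f = 8e
byte 3: (f3 xor ea) xor 72 = 19 xor 72 = 6b
byte 4: (57 xor 91) xor 74 = c6 xor 74 = b2
byte 5: (8b xor b3) xor 20 = 38 xor 20 = 18
byte 6: (70 xor 7b) xor 76 = 0b xor 76 = 7d
byte 7: (d7 xor 05) xor 32 = d2 xor 32 = e0
byte 8: (b0 xor 34) xor 2e = 84 xor 2e = aa
byte 9: (1c xor ba) xor 31 = a6 xor 31 = 97

f89f8e6bb2187de0aa97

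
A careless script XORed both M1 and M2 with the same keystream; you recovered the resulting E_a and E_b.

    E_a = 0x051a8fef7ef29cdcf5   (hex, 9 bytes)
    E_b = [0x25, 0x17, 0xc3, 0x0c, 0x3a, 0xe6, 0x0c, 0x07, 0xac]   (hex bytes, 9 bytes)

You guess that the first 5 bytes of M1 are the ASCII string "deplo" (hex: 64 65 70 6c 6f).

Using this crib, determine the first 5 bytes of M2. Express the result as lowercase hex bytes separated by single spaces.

First, E_a ⊕ E_b = (M1 ⊕ K) ⊕ (M2 ⊕ K) = M1 ⊕ M2, so the key drops out. Then M2 = (M1 ⊕ M2) ⊕ M1 over the first 5 bytes.
byte 0: (05 ⊕ 25) ⊕ 64 = 20 ⊕ 64 = 44
byte 1: (1a ⊕ 17) ⊕ 65 = 0d ⊕ 65 = 68
byte 2: (8f ⊕ c3) ⊕ 70 = 4c ⊕ 70 = 3c
byte 3: (ef ⊕ 0c) ⊕ 6c = e3 ⊕ 6c = 8f
byte 4: (7e ⊕ 3a) ⊕ 6f = 44 ⊕ 6f = 2b

44 68 3c 8f 2b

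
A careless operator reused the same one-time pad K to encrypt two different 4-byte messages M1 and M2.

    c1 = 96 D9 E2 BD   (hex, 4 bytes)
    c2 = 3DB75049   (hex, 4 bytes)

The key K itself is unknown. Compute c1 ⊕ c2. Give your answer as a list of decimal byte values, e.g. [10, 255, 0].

c1 ⊕ c2 = (M1 ⊕ K) ⊕ (M2 ⊕ K) = M1 ⊕ M2 — the shared key cancels under XOR.
96 xor 3d = ab
d9 xor b7 = 6e
e2 xor 50 = b2
bd xor 49 = f4

[171, 110, 178, 244]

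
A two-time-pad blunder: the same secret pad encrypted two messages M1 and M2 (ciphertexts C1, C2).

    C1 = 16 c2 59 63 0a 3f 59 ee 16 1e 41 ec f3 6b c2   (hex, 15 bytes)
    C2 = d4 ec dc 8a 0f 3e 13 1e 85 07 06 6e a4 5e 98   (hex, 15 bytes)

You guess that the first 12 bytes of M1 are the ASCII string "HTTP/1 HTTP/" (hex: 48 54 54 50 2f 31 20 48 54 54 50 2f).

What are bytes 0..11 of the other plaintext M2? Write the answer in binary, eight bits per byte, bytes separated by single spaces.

10001010 01111010 11010001 10111001 00101010 00110000 01101010 10111000 11000111 01001101 00010111 10101101

First, C1 ⊕ C2 = (M1 ⊕ K) ⊕ (M2 ⊕ K) = M1 ⊕ M2, so the key drops out. Then M2 = (M1 ⊕ M2) ⊕ M1 over the first 12 bytes.
byte 0: (16 xor d4) xor 48 = c2 xor 48 = 8a
byte 1: (c2 xor ec) xor 54 = 2e xor 54 = 7a
byte 2: (59 xor dc) xor 54 = 85 xor 54 = d1
byte 3: (63 xor 8a) xor 50 = e9 xor 50 = b9
byte 4: (0a xor 0f) xor 2f = 05 xor 2f = 2a
byte 5: (3f xor 3e) xor 31 = 01 xor 31 = 30
byte 6: (59 xor 13) xor 20 = 4a xor 20 = 6a
byte 7: (ee xor 1e) xor 48 = f0 xor 48 = b8
byte 8: (16 xor 85) xor 54 = 93 xor 54 = c7
byte 9: (1e xor 07) xor 54 = 19 xor 54 = 4d
byte 10: (41 xor 06) xor 50 = 47 xor 50 = 17
byte 11: (ec xor 6e) xor 2f = 82 xor 2f = ad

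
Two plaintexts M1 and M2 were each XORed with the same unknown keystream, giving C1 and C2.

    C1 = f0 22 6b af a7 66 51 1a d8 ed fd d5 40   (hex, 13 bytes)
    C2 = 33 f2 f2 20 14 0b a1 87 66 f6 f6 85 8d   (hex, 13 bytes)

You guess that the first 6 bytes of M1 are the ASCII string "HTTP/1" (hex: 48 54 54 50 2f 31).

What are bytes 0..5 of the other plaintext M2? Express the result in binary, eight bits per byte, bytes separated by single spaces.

10001011 10000100 11001101 11011111 10011100 01011100

First, C1 ⊕ C2 = (M1 ⊕ K) ⊕ (M2 ⊕ K) = M1 ⊕ M2, so the key drops out. Then M2 = (M1 ⊕ M2) ⊕ M1 over the first 6 bytes.
byte 0: (f0 ⊕ 33) ⊕ 48 = c3 ⊕ 48 = 8b
byte 1: (22 ⊕ f2) ⊕ 54 = d0 ⊕ 54 = 84
byte 2: (6b ⊕ f2) ⊕ 54 = 99 ⊕ 54 = cd
byte 3: (af ⊕ 20) ⊕ 50 = 8f ⊕ 50 = df
byte 4: (a7 ⊕ 14) ⊕ 2f = b3 ⊕ 2f = 9c
byte 5: (66 ⊕ 0b) ⊕ 31 = 6d ⊕ 31 = 5c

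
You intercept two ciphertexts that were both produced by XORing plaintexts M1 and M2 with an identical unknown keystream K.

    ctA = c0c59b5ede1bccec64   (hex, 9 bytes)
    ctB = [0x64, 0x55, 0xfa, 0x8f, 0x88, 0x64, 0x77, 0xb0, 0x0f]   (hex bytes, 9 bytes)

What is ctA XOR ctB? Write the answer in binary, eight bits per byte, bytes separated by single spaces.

ctA ⊕ ctB = (M1 ⊕ K) ⊕ (M2 ⊕ K) = M1 ⊕ M2 — the shared key cancels under XOR.
11000000 ^ 01100100 = 10100100
11000101 ^ 01010101 = 10010000
10011011 ^ 11111010 = 01100001
01011110 ^ 10001111 = 11010001
11011110 ^ 10001000 = 01010110
00011011 ^ 01100100 = 01111111
11001100 ^ 01110111 = 10111011
11101100 ^ 10110000 = 01011100
01100100 ^ 00001111 = 01101011

10100100 10010000 01100001 11010001 01010110 01111111 10111011 01011100 01101011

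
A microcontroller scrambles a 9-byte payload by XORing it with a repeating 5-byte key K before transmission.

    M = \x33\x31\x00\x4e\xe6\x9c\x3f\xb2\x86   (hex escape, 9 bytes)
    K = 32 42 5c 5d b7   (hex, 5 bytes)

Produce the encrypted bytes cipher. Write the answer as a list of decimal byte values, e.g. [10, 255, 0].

The 5-byte key repeats, so the effective keystream is 32 42 5c 5d b7 32 42 5c 5d.
byte 0: 33 ^ 32 = 01
byte 1: 31 ^ 42 = 73
byte 2: 00 ^ 5c = 5c
byte 3: 4e ^ 5d = 13
byte 4: e6 ^ b7 = 51
byte 5: 9c ^ 32 = ae
byte 6: 3f ^ 42 = 7d
byte 7: b2 ^ 5c = ee
byte 8: 86 ^ 5d = db

[1, 115, 92, 19, 81, 174, 125, 238, 219]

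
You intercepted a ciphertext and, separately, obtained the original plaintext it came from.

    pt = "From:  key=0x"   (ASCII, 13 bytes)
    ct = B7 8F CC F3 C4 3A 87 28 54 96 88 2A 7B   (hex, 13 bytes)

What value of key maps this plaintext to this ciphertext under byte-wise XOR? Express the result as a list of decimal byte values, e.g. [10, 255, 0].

[241, 253, 163, 158, 254, 26, 167, 67, 49, 239, 181, 26, 3]

Since ct = pt ⊕ key, XORing both sides with pt gives key = pt ⊕ ct.
46 ⊕ b7 = f1
72 ⊕ 8f = fd
6f ⊕ cc = a3
6d ⊕ f3 = 9e
3a ⊕ c4 = fe
20 ⊕ 3a = 1a
20 ⊕ 87 = a7
6b ⊕ 28 = 43
65 ⊕ 54 = 31
79 ⊕ 96 = ef
3d ⊕ 88 = b5
30 ⊕ 2a = 1a
78 ⊕ 7b = 03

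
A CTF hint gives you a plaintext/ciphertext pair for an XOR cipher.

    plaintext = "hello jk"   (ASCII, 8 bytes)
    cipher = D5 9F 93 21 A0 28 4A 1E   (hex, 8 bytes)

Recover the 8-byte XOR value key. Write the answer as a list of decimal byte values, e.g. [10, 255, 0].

[189, 250, 255, 77, 207, 8, 32, 117]

Since cipher = plaintext ⊕ key, XORing both sides with plaintext gives key = plaintext ⊕ cipher.
byte 0: 68 ⊕ d5 = bd
byte 1: 65 ⊕ 9f = fa
byte 2: 6c ⊕ 93 = ff
byte 3: 6c ⊕ 21 = 4d
byte 4: 6f ⊕ a0 = cf
byte 5: 20 ⊕ 28 = 08
byte 6: 6a ⊕ 4a = 20
byte 7: 6b ⊕ 1e = 75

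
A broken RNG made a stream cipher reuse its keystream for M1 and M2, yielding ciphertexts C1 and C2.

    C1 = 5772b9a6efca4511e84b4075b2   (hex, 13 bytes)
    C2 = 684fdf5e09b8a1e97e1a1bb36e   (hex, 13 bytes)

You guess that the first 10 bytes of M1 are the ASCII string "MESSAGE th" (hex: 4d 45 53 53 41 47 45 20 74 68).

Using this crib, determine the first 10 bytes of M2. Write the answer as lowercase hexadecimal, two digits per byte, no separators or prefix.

First, C1 ⊕ C2 = (M1 ⊕ K) ⊕ (M2 ⊕ K) = M1 ⊕ M2, so the key drops out. Then M2 = (M1 ⊕ M2) ⊕ M1 over the first 10 bytes.
byte 0: (57 XOR 68) XOR 4d = 3f XOR 4d = 72
byte 1: (72 XOR 4f) XOR 45 = 3d XOR 45 = 78
byte 2: (b9 XOR df) XOR 53 = 66 XOR 53 = 35
byte 3: (a6 XOR 5e) XOR 53 = f8 XOR 53 = ab
byte 4: (ef XOR 09) XOR 41 = e6 XOR 41 = a7
byte 5: (ca XOR b8) XOR 47 = 72 XOR 47 = 35
byte 6: (45 XOR a1) XOR 45 = e4 XOR 45 = a1
byte 7: (11 XOR e9) XOR 20 = f8 XOR 20 = d8
byte 8: (e8 XOR 7e) XOR 74 = 96 XOR 74 = e2
byte 9: (4b XOR 1a) XOR 68 = 51 XOR 68 = 39

727835aba735a1d8e239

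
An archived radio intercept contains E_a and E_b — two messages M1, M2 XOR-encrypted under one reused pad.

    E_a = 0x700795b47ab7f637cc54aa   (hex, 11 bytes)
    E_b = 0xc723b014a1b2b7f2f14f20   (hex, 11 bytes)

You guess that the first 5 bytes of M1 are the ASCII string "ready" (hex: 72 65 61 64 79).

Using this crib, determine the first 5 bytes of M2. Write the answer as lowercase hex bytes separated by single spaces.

First, E_a ⊕ E_b = (M1 ⊕ K) ⊕ (M2 ⊕ K) = M1 ⊕ M2, so the key drops out. Then M2 = (M1 ⊕ M2) ⊕ M1 over the first 5 bytes.
byte 0: (70 xor c7) xor 72 = b7 xor 72 = c5
byte 1: (07 xor 23) xor 65 = 24 xor 65 = 41
byte 2: (95 xor b0) xor 61 = 25 xor 61 = 44
byte 3: (b4 xor 14) xor 64 = a0 xor 64 = c4
byte 4: (7a xor a1) xor 79 = db xor 79 = a2

c5 41 44 c4 a2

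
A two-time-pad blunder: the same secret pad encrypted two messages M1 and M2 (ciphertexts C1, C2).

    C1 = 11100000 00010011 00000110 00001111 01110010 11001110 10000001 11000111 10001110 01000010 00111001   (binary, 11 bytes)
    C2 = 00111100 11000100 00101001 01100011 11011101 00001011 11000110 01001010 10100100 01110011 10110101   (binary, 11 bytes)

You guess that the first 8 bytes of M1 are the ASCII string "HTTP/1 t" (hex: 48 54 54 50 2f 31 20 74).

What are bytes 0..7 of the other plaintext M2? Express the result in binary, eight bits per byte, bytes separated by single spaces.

10010100 10000011 01111011 00111100 10000000 11110100 01100111 11111001

First, C1 ⊕ C2 = (M1 ⊕ K) ⊕ (M2 ⊕ K) = M1 ⊕ M2, so the key drops out. Then M2 = (M1 ⊕ M2) ⊕ M1 over the first 8 bytes.
byte 0: (e0 ⊕ 3c) ⊕ 48 = dc ⊕ 48 = 94
byte 1: (13 ⊕ c4) ⊕ 54 = d7 ⊕ 54 = 83
byte 2: (06 ⊕ 29) ⊕ 54 = 2f ⊕ 54 = 7b
byte 3: (0f ⊕ 63) ⊕ 50 = 6c ⊕ 50 = 3c
byte 4: (72 ⊕ dd) ⊕ 2f = af ⊕ 2f = 80
byte 5: (ce ⊕ 0b) ⊕ 31 = c5 ⊕ 31 = f4
byte 6: (81 ⊕ c6) ⊕ 20 = 47 ⊕ 20 = 67
byte 7: (c7 ⊕ 4a) ⊕ 74 = 8d ⊕ 74 = f9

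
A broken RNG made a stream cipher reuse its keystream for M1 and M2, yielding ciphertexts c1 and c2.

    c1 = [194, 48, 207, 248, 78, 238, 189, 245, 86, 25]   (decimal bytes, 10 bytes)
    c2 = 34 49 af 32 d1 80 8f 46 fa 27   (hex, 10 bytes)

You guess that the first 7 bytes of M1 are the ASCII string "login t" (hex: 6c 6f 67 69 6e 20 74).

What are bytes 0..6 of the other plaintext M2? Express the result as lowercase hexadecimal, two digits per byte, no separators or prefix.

First, c1 ⊕ c2 = (M1 ⊕ K) ⊕ (M2 ⊕ K) = M1 ⊕ M2, so the key drops out. Then M2 = (M1 ⊕ M2) ⊕ M1 over the first 7 bytes.
byte 0: (c2 xor 34) xor 6c = f6 xor 6c = 9a
byte 1: (30 xor 49) xor 6f = 79 xor 6f = 16
byte 2: (cf xor af) xor 67 = 60 xor 67 = 07
byte 3: (f8 xor 32) xor 69 = ca xor 69 = a3
byte 4: (4e xor d1) xor 6e = 9f xor 6e = f1
byte 5: (ee xor 80) xor 20 = 6e xor 20 = 4e
byte 6: (bd xor 8f) xor 74 = 32 xor 74 = 46

9a1607a3f14e46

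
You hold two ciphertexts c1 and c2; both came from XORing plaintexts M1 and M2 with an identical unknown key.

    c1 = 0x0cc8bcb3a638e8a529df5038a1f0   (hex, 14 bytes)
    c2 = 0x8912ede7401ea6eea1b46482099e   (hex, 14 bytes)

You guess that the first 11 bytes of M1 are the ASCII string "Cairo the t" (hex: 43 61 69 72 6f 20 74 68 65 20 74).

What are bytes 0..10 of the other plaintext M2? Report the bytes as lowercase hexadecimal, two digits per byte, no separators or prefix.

First, c1 ⊕ c2 = (M1 ⊕ K) ⊕ (M2 ⊕ K) = M1 ⊕ M2, so the key drops out. Then M2 = (M1 ⊕ M2) ⊕ M1 over the first 11 bytes.
byte 0: (0c XOR 89) XOR 43 = 85 XOR 43 = c6
byte 1: (c8 XOR 12) XOR 61 = da XOR 61 = bb
byte 2: (bc XOR ed) XOR 69 = 51 XOR 69 = 38
byte 3: (b3 XOR e7) XOR 72 = 54 XOR 72 = 26
byte 4: (a6 XOR 40) XOR 6f = e6 XOR 6f = 89
byte 5: (38 XOR 1e) XOR 20 = 26 XOR 20 = 06
byte 6: (e8 XOR a6) XOR 74 = 4e XOR 74 = 3a
byte 7: (a5 XOR ee) XOR 68 = 4b XOR 68 = 23
byte 8: (29 XOR a1) XOR 65 = 88 XOR 65 = ed
byte 9: (df XOR b4) XOR 20 = 6b XOR 20 = 4b
byte 10: (50 XOR 64) XOR 74 = 34 XOR 74 = 40

c6bb382689063a23ed4b40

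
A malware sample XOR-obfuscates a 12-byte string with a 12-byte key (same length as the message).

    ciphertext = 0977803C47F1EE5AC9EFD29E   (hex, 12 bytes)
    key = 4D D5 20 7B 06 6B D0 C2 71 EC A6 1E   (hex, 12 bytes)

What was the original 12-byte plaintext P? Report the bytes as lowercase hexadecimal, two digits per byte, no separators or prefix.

09 xor 4d = 44
77 xor d5 = a2
80 xor 20 = a0
3c xor 7b = 47
47 xor 06 = 41
f1 xor 6b = 9a
ee xor d0 = 3e
5a xor c2 = 98
c9 xor 71 = b8
ef xor ec = 03
d2 xor a6 = 74
9e xor 1e = 80

44a2a047419a3e98b8037480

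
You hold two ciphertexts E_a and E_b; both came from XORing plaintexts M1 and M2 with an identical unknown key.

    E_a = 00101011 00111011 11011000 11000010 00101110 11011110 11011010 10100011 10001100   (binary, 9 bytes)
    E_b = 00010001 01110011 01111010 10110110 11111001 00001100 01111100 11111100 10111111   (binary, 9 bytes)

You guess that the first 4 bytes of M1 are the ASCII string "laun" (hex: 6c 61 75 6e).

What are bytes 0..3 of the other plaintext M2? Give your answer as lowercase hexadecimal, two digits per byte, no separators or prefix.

5629d71a

First, E_a ⊕ E_b = (M1 ⊕ K) ⊕ (M2 ⊕ K) = M1 ⊕ M2, so the key drops out. Then M2 = (M1 ⊕ M2) ⊕ M1 over the first 4 bytes.
byte 0: (2b xor 11) xor 6c = 3a xor 6c = 56
byte 1: (3b xor 73) xor 61 = 48 xor 61 = 29
byte 2: (d8 xor 7a) xor 75 = a2 xor 75 = d7
byte 3: (c2 xor b6) xor 6e = 74 xor 6e = 1a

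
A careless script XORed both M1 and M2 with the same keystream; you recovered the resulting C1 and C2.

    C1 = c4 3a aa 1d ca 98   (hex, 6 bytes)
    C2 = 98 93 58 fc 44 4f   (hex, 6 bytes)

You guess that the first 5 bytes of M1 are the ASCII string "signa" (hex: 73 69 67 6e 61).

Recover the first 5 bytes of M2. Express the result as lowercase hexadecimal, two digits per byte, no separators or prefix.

2fc0958fef

First, C1 ⊕ C2 = (M1 ⊕ K) ⊕ (M2 ⊕ K) = M1 ⊕ M2, so the key drops out. Then M2 = (M1 ⊕ M2) ⊕ M1 over the first 5 bytes.
byte 0: (c4 xor 98) xor 73 = 5c xor 73 = 2f
byte 1: (3a xor 93) xor 69 = a9 xor 69 = c0
byte 2: (aa xor 58) xor 67 = f2 xor 67 = 95
byte 3: (1d xor fc) xor 6e = e1 xor 6e = 8f
byte 4: (ca xor 44) xor 61 = 8e xor 61 = ef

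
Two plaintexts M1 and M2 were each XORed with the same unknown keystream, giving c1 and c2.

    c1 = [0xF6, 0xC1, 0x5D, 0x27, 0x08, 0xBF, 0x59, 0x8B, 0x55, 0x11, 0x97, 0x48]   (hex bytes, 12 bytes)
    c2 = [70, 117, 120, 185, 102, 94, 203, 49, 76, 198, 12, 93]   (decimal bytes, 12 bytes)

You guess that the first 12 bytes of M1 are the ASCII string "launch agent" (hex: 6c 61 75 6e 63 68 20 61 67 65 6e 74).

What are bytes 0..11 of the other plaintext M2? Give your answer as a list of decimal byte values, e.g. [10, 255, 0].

[220, 213, 80, 240, 13, 137, 178, 219, 126, 178, 245, 97]

First, c1 ⊕ c2 = (M1 ⊕ K) ⊕ (M2 ⊕ K) = M1 ⊕ M2, so the key drops out. Then M2 = (M1 ⊕ M2) ⊕ M1 over the first 12 bytes.
byte 0: (f6 xor 46) xor 6c = b0 xor 6c = dc
byte 1: (c1 xor 75) xor 61 = b4 xor 61 = d5
byte 2: (5d xor 78) xor 75 = 25 xor 75 = 50
byte 3: (27 xor b9) xor 6e = 9e xor 6e = f0
byte 4: (08 xor 66) xor 63 = 6e xor 63 = 0d
byte 5: (bf xor 5e) xor 68 = e1 xor 68 = 89
byte 6: (59 xor cb) xor 20 = 92 xor 20 = b2
byte 7: (8b xor 31) xor 61 = ba xor 61 = db
byte 8: (55 xor 4c) xor 67 = 19 xor 67 = 7e
byte 9: (11 xor c6) xor 65 = d7 xor 65 = b2
byte 10: (97 xor 0c) xor 6e = 9b xor 6e = f5
byte 11: (48 xor 5d) xor 74 = 15 xor 74 = 61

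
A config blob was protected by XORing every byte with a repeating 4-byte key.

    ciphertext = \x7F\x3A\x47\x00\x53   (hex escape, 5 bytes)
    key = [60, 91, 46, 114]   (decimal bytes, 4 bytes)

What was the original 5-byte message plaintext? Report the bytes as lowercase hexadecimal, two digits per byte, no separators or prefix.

436169726f

The 4-byte key repeats, so the effective keystream is 3c 5b 2e 72 3c.
byte 0: 7f XOR 3c = 43
byte 1: 3a XOR 5b = 61
byte 2: 47 XOR 2e = 69
byte 3: 00 XOR 72 = 72
byte 4: 53 XOR 3c = 6f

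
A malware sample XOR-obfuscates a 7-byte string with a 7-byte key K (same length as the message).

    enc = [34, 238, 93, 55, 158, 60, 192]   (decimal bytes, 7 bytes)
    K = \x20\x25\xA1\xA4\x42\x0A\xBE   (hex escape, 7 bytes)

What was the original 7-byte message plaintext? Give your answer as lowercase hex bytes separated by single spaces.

02 cb fc 93 dc 36 7e

XOR is its own inverse, so applying the key byte-wise gives the result directly.
22 ⊕ 20 = 02
ee ⊕ 25 = cb
5d ⊕ a1 = fc
37 ⊕ a4 = 93
9e ⊕ 42 = dc
3c ⊕ 0a = 36
c0 ⊕ be = 7e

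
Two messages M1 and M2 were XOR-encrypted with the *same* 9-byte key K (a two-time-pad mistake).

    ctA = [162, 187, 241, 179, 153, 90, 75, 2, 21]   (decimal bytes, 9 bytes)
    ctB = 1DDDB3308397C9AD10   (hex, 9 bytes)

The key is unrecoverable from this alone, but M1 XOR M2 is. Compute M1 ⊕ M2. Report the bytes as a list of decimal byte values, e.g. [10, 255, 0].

[191, 102, 66, 131, 26, 205, 130, 175, 5]

ctA ⊕ ctB = (M1 ⊕ K) ⊕ (M2 ⊕ K) = M1 ⊕ M2 — the shared key cancels under XOR.
a2 XOR 1d = bf
bb XOR dd = 66
f1 XOR b3 = 42
b3 XOR 30 = 83
99 XOR 83 = 1a
5a XOR 97 = cd
4b XOR c9 = 82
02 XOR ad = af
15 XOR 10 = 05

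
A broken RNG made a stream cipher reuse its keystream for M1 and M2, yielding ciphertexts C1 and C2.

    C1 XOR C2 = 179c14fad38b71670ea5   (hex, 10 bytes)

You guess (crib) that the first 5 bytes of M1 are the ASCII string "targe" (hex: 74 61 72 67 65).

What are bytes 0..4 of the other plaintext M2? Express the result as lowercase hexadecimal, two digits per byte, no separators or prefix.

Since C1 ⊕ C2 = M1 ⊕ M2, XORing with the guessed M1 bytes yields the corresponding M2 bytes: M2 = (C1 ⊕ C2) ⊕ M1.
17 XOR 74 = 63
9c XOR 61 = fd
14 XOR 72 = 66
fa XOR 67 = 9d
d3 XOR 65 = b6

63fd669db6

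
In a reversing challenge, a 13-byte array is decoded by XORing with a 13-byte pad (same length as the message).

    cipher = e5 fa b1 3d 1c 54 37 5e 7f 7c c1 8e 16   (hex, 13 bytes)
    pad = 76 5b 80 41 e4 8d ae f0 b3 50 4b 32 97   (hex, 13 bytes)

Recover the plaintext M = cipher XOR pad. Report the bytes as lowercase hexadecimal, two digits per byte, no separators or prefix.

XOR is its own inverse, so applying the key byte-wise gives the result directly.
byte 0: 11100101 ⊕ 01110110 = 10010011
byte 1: 11111010 ⊕ 01011011 = 10100001
byte 2: 10110001 ⊕ 10000000 = 00110001
byte 3: 00111101 ⊕ 01000001 = 01111100
byte 4: 00011100 ⊕ 11100100 = 11111000
byte 5: 01010100 ⊕ 10001101 = 11011001
byte 6: 00110111 ⊕ 10101110 = 10011001
byte 7: 01011110 ⊕ 11110000 = 10101110
byte 8: 01111111 ⊕ 10110011 = 11001100
byte 9: 01111100 ⊕ 01010000 = 00101100
byte 10: 11000001 ⊕ 01001011 = 10001010
byte 11: 10001110 ⊕ 00110010 = 10111100
byte 12: 00010110 ⊕ 10010111 = 10000001

93a1317cf8d999aecc2c8abc81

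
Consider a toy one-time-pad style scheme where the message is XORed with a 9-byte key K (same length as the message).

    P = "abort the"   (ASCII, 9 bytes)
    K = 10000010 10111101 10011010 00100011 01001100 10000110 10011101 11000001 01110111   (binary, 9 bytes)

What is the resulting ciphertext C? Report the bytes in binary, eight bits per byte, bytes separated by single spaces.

61 ^ 82 = e3
62 ^ bd = df
6f ^ 9a = f5
72 ^ 23 = 51
74 ^ 4c = 38
20 ^ 86 = a6
74 ^ 9d = e9
68 ^ c1 = a9
65 ^ 77 = 12

11100011 11011111 11110101 01010001 00111000 10100110 11101001 10101001 00010010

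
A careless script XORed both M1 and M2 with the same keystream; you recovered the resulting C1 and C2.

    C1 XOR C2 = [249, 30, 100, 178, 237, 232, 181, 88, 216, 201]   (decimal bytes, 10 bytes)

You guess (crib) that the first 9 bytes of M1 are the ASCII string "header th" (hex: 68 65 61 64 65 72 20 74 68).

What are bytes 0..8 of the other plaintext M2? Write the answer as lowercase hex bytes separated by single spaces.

Since C1 ⊕ C2 = M1 ⊕ M2, XORing with the guessed M1 bytes yields the corresponding M2 bytes: M2 = (C1 ⊕ C2) ⊕ M1.
f9 xor 68 = 91
1e xor 65 = 7b
64 xor 61 = 05
b2 xor 64 = d6
ed xor 65 = 88
e8 xor 72 = 9a
b5 xor 20 = 95
58 xor 74 = 2c
d8 xor 68 = b0

91 7b 05 d6 88 9a 95 2c b0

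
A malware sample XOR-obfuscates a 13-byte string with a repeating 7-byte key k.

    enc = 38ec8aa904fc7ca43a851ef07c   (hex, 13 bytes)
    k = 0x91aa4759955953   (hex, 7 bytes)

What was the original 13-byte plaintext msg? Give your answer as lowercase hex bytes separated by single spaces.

The 7-byte key repeats, so the effective keystream is 91 aa 47 59 95 59 53 91 aa 47 59 95 59.
byte 0:  56 XOR 145 = 169
byte 1: 236 XOR 170 =  70
byte 2: 138 XOR  71 = 205
byte 3: 169 XOR  89 = 240
byte 4:   4 XOR 149 = 145
byte 5: 252 XOR  89 = 165
byte 6: 124 XOR  83 =  47
byte 7: 164 XOR 145 =  53
byte 8:  58 XOR 170 = 144
byte 9: 133 XOR  71 = 194
byte 10:  30 XOR  89 =  71
byte 11: 240 XOR 149 = 101
byte 12: 124 XOR  89 =  37

a9 46 cd f0 91 a5 2f 35 90 c2 47 65 25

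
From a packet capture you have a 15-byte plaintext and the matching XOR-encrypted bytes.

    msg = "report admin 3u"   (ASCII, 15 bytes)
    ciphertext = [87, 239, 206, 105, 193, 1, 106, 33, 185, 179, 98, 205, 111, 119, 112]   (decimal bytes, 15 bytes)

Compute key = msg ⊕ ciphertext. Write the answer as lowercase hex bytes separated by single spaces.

Since ciphertext = msg ⊕ key, XORing both sides with msg gives key = msg ⊕ ciphertext.
72 ⊕ 57 = 25
65 ⊕ ef = 8a
70 ⊕ ce = be
6f ⊕ 69 = 06
72 ⊕ c1 = b3
74 ⊕ 01 = 75
20 ⊕ 6a = 4a
61 ⊕ 21 = 40
64 ⊕ b9 = dd
6d ⊕ b3 = de
69 ⊕ 62 = 0b
6e ⊕ cd = a3
20 ⊕ 6f = 4f
33 ⊕ 77 = 44
75 ⊕ 70 = 05

25 8a be 06 b3 75 4a 40 dd de 0b a3 4f 44 05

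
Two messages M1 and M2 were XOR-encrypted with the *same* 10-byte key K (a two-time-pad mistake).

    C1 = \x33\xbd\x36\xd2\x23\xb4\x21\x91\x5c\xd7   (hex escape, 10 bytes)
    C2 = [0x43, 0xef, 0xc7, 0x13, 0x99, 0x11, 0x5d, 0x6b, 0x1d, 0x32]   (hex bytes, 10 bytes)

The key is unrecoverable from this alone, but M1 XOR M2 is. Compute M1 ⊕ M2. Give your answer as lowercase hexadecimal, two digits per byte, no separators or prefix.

7052f1c1baa57cfa41e5

C1 ⊕ C2 = (M1 ⊕ K) ⊕ (M2 ⊕ K) = M1 ⊕ M2 — the shared key cancels under XOR.
byte 0: 00110011 ⊕ 01000011 = 01110000
byte 1: 10111101 ⊕ 11101111 = 01010010
byte 2: 00110110 ⊕ 11000111 = 11110001
byte 3: 11010010 ⊕ 00010011 = 11000001
byte 4: 00100011 ⊕ 10011001 = 10111010
byte 5: 10110100 ⊕ 00010001 = 10100101
byte 6: 00100001 ⊕ 01011101 = 01111100
byte 7: 10010001 ⊕ 01101011 = 11111010
byte 8: 01011100 ⊕ 00011101 = 01000001
byte 9: 11010111 ⊕ 00110010 = 11100101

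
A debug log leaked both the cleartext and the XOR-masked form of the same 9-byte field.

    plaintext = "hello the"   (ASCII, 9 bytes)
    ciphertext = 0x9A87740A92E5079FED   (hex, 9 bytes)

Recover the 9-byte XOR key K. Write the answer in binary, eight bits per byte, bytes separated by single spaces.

Since ciphertext = plaintext ⊕ K, XORing both sides with plaintext gives K = plaintext ⊕ ciphertext.
68 ⊕ 9a = f2
65 ⊕ 87 = e2
6c ⊕ 74 = 18
6c ⊕ 0a = 66
6f ⊕ 92 = fd
20 ⊕ e5 = c5
74 ⊕ 07 = 73
68 ⊕ 9f = f7
65 ⊕ ed = 88

11110010 11100010 00011000 01100110 11111101 11000101 01110011 11110111 10001000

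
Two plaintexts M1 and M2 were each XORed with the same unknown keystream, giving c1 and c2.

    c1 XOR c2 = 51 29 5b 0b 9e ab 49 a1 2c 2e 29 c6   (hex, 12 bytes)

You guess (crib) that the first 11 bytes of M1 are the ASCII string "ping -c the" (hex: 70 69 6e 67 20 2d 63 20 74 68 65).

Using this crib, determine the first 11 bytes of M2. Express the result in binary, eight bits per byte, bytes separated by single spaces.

00100001 01000000 00110101 01101100 10111110 10000110 00101010 10000001 01011000 01000110 01001100

Since c1 ⊕ c2 = M1 ⊕ M2, XORing with the guessed M1 bytes yields the corresponding M2 bytes: M2 = (c1 ⊕ c2) ⊕ M1.
byte 0: 51 ⊕ 70 = 21
byte 1: 29 ⊕ 69 = 40
byte 2: 5b ⊕ 6e = 35
byte 3: 0b ⊕ 67 = 6c
byte 4: 9e ⊕ 20 = be
byte 5: ab ⊕ 2d = 86
byte 6: 49 ⊕ 63 = 2a
byte 7: a1 ⊕ 20 = 81
byte 8: 2c ⊕ 74 = 58
byte 9: 2e ⊕ 68 = 46
byte 10: 29 ⊕ 65 = 4c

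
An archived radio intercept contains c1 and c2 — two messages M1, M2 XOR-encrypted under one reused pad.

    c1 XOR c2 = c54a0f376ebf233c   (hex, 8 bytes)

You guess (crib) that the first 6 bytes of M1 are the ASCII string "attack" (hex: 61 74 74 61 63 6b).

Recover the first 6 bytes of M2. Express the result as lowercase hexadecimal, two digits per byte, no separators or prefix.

a43e7b560dd4

Since c1 ⊕ c2 = M1 ⊕ M2, XORing with the guessed M1 bytes yields the corresponding M2 bytes: M2 = (c1 ⊕ c2) ⊕ M1.
byte 0: 11000101 XOR 01100001 = 10100100
byte 1: 01001010 XOR 01110100 = 00111110
byte 2: 00001111 XOR 01110100 = 01111011
byte 3: 00110111 XOR 01100001 = 01010110
byte 4: 01101110 XOR 01100011 = 00001101
byte 5: 10111111 XOR 01101011 = 11010100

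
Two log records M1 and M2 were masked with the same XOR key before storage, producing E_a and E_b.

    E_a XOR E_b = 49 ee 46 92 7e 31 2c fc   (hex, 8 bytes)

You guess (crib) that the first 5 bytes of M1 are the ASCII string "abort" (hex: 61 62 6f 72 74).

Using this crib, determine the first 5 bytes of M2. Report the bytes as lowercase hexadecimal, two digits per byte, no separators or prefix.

Since E_a ⊕ E_b = M1 ⊕ M2, XORing with the guessed M1 bytes yields the corresponding M2 bytes: M2 = (E_a ⊕ E_b) ⊕ M1.
01001001 ⊕ 01100001 = 00101000
11101110 ⊕ 01100010 = 10001100
01000110 ⊕ 01101111 = 00101001
10010010 ⊕ 01110010 = 11100000
01111110 ⊕ 01110100 = 00001010

288c29e00a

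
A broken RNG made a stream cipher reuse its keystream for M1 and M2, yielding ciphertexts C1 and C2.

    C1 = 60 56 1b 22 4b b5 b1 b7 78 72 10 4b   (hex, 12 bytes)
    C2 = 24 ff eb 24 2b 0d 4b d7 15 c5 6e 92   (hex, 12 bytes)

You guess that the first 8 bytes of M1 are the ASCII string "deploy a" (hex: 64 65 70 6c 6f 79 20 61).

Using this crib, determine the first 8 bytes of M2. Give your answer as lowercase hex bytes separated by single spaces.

First, C1 ⊕ C2 = (M1 ⊕ K) ⊕ (M2 ⊕ K) = M1 ⊕ M2, so the key drops out. Then M2 = (M1 ⊕ M2) ⊕ M1 over the first 8 bytes.
byte 0: (60 xor 24) xor 64 = 44 xor 64 = 20
byte 1: (56 xor ff) xor 65 = a9 xor 65 = cc
byte 2: (1b xor eb) xor 70 = f0 xor 70 = 80
byte 3: (22 xor 24) xor 6c = 06 xor 6c = 6a
byte 4: (4b xor 2b) xor 6f = 60 xor 6f = 0f
byte 5: (b5 xor 0d) xor 79 = b8 xor 79 = c1
byte 6: (b1 xor 4b) xor 20 = fa xor 20 = da
byte 7: (b7 xor d7) xor 61 = 60 xor 61 = 01

20 cc 80 6a 0f c1 da 01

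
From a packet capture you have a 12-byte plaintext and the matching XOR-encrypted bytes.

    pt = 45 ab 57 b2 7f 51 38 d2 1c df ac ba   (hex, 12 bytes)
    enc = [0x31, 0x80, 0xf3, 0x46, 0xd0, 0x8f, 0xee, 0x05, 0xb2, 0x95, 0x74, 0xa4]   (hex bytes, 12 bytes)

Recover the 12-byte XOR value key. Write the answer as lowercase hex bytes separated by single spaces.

Since enc = pt ⊕ key, XORing both sides with pt gives key = pt ⊕ enc.
byte 0:  69 ⊕  49 = 116
byte 1: 171 ⊕ 128 =  43
byte 2:  87 ⊕ 243 = 164
byte 3: 178 ⊕  70 = 244
byte 4: 127 ⊕ 208 = 175
byte 5:  81 ⊕ 143 = 222
byte 6:  56 ⊕ 238 = 214
byte 7: 210 ⊕   5 = 215
byte 8:  28 ⊕ 178 = 174
byte 9: 223 ⊕ 149 =  74
byte 10: 172 ⊕ 116 = 216
byte 11: 186 ⊕ 164 =  30

74 2b a4 f4 af de d6 d7 ae 4a d8 1e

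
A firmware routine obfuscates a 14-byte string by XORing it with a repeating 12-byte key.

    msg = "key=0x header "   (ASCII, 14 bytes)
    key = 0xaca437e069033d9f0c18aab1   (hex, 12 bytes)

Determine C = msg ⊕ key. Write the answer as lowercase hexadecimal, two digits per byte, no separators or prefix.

c7c14edd597b1df76979ced4de84

The 12-byte key repeats, so the effective keystream is ac a4 37 e0 69 03 3d 9f 0c 18 aa b1 ac a4.
byte 0: 01101011 XOR 10101100 = 11000111
byte 1: 01100101 XOR 10100100 = 11000001
byte 2: 01111001 XOR 00110111 = 01001110
byte 3: 00111101 XOR 11100000 = 11011101
byte 4: 00110000 XOR 01101001 = 01011001
byte 5: 01111000 XOR 00000011 = 01111011
byte 6: 00100000 XOR 00111101 = 00011101
byte 7: 01101000 XOR 10011111 = 11110111
byte 8: 01100101 XOR 00001100 = 01101001
byte 9: 01100001 XOR 00011000 = 01111001
byte 10: 01100100 XOR 10101010 = 11001110
byte 11: 01100101 XOR 10110001 = 11010100
byte 12: 01110010 XOR 10101100 = 11011110
byte 13: 00100000 XOR 10100100 = 10000100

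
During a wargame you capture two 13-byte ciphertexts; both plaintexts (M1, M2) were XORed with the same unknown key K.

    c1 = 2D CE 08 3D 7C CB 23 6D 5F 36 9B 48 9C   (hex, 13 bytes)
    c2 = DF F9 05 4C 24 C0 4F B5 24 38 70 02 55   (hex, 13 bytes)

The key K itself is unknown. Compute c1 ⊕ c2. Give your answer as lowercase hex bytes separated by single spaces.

f2 37 0d 71 58 0b 6c d8 7b 0e eb 4a c9

c1 ⊕ c2 = (M1 ⊕ K) ⊕ (M2 ⊕ K) = M1 ⊕ M2 — the shared key cancels under XOR.
byte 0: 2d XOR df = f2
byte 1: ce XOR f9 = 37
byte 2: 08 XOR 05 = 0d
byte 3: 3d XOR 4c = 71
byte 4: 7c XOR 24 = 58
byte 5: cb XOR c0 = 0b
byte 6: 23 XOR 4f = 6c
byte 7: 6d XOR b5 = d8
byte 8: 5f XOR 24 = 7b
byte 9: 36 XOR 38 = 0e
byte 10: 9b XOR 70 = eb
byte 11: 48 XOR 02 = 4a
byte 12: 9c XOR 55 = c9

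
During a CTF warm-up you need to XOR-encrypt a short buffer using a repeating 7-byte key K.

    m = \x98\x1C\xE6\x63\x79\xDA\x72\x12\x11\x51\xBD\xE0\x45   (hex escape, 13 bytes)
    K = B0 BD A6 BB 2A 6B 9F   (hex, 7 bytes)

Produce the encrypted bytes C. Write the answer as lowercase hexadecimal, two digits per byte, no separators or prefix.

28a140d853b1eda2acf706ca2e

The 7-byte key repeats, so the effective keystream is b0 bd a6 bb 2a 6b 9f b0 bd a6 bb 2a 6b.
byte 0: 98 xor b0 = 28
byte 1: 1c xor bd = a1
byte 2: e6 xor a6 = 40
byte 3: 63 xor bb = d8
byte 4: 79 xor 2a = 53
byte 5: da xor 6b = b1
byte 6: 72 xor 9f = ed
byte 7: 12 xor b0 = a2
byte 8: 11 xor bd = ac
byte 9: 51 xor a6 = f7
byte 10: bd xor bb = 06
byte 11: e0 xor 2a = ca
byte 12: 45 xor 6b = 2e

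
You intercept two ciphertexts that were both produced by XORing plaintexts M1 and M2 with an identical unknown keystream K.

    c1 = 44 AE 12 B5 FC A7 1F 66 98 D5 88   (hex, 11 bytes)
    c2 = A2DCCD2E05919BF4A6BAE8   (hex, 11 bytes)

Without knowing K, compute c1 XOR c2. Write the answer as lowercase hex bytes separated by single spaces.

c1 ⊕ c2 = (M1 ⊕ K) ⊕ (M2 ⊕ K) = M1 ⊕ M2 — the shared key cancels under XOR.
01000100 xor 10100010 = 11100110
10101110 xor 11011100 = 01110010
00010010 xor 11001101 = 11011111
10110101 xor 00101110 = 10011011
11111100 xor 00000101 = 11111001
10100111 xor 10010001 = 00110110
00011111 xor 10011011 = 10000100
01100110 xor 11110100 = 10010010
10011000 xor 10100110 = 00111110
11010101 xor 10111010 = 01101111
10001000 xor 11101000 = 01100000

e6 72 df 9b f9 36 84 92 3e 6f 60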